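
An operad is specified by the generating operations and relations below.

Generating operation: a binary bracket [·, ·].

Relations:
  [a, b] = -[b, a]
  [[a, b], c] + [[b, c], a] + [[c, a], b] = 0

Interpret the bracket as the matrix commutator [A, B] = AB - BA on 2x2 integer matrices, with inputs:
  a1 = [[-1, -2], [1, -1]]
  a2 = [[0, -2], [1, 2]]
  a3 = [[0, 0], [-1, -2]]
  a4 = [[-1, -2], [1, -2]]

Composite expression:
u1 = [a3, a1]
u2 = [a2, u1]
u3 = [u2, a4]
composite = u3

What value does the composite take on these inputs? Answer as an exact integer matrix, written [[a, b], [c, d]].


[[-16, -32], [-24, 16]]

[a3, a1] = [[-2, -4], [-2, 2]]
[a2, [a3, a1]] = [[8, 0], [-8, -8]]
[[a2, [a3, a1]], a4] = [[-16, -32], [-24, 16]]


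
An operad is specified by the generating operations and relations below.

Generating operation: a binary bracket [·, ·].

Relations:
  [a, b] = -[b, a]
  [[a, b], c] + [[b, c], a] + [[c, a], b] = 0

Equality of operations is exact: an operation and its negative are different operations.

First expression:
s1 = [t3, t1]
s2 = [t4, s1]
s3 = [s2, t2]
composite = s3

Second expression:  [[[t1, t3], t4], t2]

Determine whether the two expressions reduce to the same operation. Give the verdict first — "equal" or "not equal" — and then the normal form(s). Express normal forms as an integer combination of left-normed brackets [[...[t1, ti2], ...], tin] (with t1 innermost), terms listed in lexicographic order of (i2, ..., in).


equal — both sides give [[[t1, t3], t4], t2]

Normal form of the first expression: [[[t1, t3], t4], t2]
Normal form of the second expression: [[[t1, t3], t4], t2]
Identical normal forms: equal.


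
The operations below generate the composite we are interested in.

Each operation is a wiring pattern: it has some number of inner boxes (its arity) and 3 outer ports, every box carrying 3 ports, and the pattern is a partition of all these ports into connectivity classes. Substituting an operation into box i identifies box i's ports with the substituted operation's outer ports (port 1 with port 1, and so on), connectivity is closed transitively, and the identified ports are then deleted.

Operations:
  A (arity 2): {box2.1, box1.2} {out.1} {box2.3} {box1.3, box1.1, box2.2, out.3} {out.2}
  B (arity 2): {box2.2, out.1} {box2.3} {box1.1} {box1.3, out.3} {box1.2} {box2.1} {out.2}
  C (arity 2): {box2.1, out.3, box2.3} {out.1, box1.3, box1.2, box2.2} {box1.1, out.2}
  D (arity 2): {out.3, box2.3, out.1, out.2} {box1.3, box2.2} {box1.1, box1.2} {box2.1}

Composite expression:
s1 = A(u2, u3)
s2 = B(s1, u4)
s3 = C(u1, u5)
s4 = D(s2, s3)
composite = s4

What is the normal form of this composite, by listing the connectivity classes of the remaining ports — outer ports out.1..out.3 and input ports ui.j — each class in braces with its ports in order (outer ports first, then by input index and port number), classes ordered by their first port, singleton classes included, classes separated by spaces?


{out.1, out.2, out.3, u5.1, u5.3} {u1.1, u2.1, u2.3, u3.2} {u1.2, u1.3, u5.2} {u2.2, u3.1} {u3.3} {u4.1} {u4.2} {u4.3}

Connectivity passes through glued D-boundaries; trace each wire chain.
after A, the pattern on (u2, u3) reads {out.1} {out.2} {out.3, u2.1, u2.3, u3.2} {u2.2, u3.1} {u3.3} (out.j = its outer ports)
after B, the pattern on (u2, u3, u4) reads {out.1, u4.2} {out.2} {out.3, u2.1, u2.3, u3.2} {u2.2, u3.1} {u3.3} {u4.1} {u4.3} (out.j = its outer ports)
after C, the pattern on (u1, u5) reads {out.1, u1.2, u1.3, u5.2} {out.2, u1.1} {out.3, u5.1, u5.3} (out.j = its outer ports)
after D, the pattern on (u2, u3, u4, u1, u5) reads {out.1, out.2, out.3, u5.1, u5.3} {u1.1, u2.1, u2.3, u3.2} {u1.2, u1.3, u5.2} {u2.2, u3.1} {u3.3} {u4.1} {u4.2} {u4.3} (out.j = its outer ports)


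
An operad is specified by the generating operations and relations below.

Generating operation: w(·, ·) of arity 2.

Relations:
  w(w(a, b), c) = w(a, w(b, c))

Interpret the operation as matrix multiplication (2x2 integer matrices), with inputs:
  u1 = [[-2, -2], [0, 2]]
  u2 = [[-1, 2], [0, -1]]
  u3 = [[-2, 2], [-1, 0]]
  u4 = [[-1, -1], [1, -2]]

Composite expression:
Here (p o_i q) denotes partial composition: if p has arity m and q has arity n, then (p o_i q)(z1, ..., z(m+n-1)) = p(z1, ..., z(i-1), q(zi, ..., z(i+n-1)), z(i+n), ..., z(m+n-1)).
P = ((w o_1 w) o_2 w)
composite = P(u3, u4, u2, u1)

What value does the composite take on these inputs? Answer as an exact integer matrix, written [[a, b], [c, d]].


[[8, 28], [2, 4]]

w(u4, u2) = [[1, -1], [-1, 4]]
w(u3, w(u4, u2)) = [[-4, 10], [-1, 1]]
w(w(u3, w(u4, u2)), u1) = [[8, 28], [2, 4]]


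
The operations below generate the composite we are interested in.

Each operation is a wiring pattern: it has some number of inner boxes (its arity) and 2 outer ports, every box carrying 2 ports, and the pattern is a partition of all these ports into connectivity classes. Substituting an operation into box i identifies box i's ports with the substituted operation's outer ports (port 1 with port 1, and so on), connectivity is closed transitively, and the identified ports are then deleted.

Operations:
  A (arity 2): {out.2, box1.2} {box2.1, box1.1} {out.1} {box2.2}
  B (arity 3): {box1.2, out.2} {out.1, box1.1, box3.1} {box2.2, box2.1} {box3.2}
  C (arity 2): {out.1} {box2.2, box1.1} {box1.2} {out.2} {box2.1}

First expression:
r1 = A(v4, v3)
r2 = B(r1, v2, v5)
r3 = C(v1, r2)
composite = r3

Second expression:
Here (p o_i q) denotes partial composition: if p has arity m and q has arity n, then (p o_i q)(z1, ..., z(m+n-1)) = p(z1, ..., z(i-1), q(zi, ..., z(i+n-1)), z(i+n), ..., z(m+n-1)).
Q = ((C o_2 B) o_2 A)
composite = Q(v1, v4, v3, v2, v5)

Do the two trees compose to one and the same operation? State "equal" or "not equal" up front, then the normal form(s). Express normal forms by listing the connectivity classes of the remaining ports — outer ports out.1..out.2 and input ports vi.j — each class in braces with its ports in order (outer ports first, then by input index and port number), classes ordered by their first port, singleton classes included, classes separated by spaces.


equal; the common form is {out.1} {out.2} {v1.1, v4.2} {v1.2} {v2.1, v2.2} {v3.1, v4.1} {v3.2} {v5.1} {v5.2}

Reducing the first expression gives {out.1} {out.2} {v1.1, v4.2} {v1.2} {v2.1, v2.2} {v3.1, v4.1} {v3.2} {v5.1} {v5.2}
Reducing the second expression gives {out.1} {out.2} {v1.1, v4.2} {v1.2} {v2.1, v2.2} {v3.1, v4.1} {v3.2} {v5.1} {v5.2}
One common form — equal.


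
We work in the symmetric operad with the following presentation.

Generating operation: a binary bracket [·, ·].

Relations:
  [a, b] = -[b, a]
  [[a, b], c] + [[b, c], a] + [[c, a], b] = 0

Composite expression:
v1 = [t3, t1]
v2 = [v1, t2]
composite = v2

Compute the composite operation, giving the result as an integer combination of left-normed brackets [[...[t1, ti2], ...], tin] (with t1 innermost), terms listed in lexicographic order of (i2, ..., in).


Antisymmetry and Jacobi reduce to t1-anchored left-normed brackets.
Composite bracket: [[t3, t1], t2]
Full expansion: 4 signed words from ab - ba (2^2 = 4).
Only words starting with t1 matter:
  t1t3t2 appears with sign -1, giving the term -[[t1, t3], t2]

-[[t1, t3], t2]


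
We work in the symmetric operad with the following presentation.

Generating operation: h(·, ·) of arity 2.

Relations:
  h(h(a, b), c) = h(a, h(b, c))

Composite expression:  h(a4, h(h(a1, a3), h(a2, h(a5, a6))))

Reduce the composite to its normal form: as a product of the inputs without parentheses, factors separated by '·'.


Key point: h is associative — brackets drop, the a-order remains.
h(a1, a3) flattens to a1 · a3
h(a5, a6) flattens to a5 · a6
h(a2, h(a5, a6)) flattens to a2 · a5 · a6
h(h(a1, a3), h(a2, h(a5, a6))) flattens to a1 · a3 · a2 · a5 · a6
h(a4, h(h(a1, a3), h(a2, h(a5, a6)))) flattens to a4 · a1 · a3 · a2 · a5 · a6

a4 · a1 · a3 · a2 · a5 · a6


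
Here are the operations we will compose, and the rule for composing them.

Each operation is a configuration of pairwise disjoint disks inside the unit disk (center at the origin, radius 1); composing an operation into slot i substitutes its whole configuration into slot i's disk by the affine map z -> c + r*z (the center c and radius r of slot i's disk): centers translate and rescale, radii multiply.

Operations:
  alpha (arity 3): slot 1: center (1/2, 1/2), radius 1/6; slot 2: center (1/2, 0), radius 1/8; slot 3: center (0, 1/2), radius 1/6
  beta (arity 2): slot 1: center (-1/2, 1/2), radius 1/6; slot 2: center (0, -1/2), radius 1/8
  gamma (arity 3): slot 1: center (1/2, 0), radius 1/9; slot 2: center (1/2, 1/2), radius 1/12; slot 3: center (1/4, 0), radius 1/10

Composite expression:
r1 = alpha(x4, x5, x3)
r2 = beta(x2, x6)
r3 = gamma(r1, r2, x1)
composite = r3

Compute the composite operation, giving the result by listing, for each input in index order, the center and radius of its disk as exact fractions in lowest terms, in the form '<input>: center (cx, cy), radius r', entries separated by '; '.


x1: center (1/4, 0), radius 1/10; x2: center (11/24, 13/24), radius 1/72; x3: center (1/2, 1/18), radius 1/54; x4: center (5/9, 1/18), radius 1/54; x5: center (5/9, 0), radius 1/72; x6: center (1/2, 11/24), radius 1/96

Follow each x-input down from gamma: c' goes to c + r*c', radius to r*r'.
tracing x4 down its 2-map path: center (5/9, 1/18), radius 1/54
tracing x5 down its 2-map path: center (5/9, 0), radius 1/72
tracing x3 down its 2-map path: center (1/2, 1/18), radius 1/54
tracing x2 down its 2-map path: center (11/24, 13/24), radius 1/72
tracing x6 down its 2-map path: center (1/2, 11/24), radius 1/96
tracing x1 down its 1-map path: center (1/4, 0), radius 1/10


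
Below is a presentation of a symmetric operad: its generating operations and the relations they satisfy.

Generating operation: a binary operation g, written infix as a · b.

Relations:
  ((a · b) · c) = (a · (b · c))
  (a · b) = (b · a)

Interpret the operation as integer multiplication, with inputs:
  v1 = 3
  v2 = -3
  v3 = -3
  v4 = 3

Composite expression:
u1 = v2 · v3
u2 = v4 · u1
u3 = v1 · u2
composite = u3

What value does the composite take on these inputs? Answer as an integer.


81

(v2 · v3) = 9
(v4 · (v2 · v3)) = 27
(v1 · (v4 · (v2 · v3))) = 81


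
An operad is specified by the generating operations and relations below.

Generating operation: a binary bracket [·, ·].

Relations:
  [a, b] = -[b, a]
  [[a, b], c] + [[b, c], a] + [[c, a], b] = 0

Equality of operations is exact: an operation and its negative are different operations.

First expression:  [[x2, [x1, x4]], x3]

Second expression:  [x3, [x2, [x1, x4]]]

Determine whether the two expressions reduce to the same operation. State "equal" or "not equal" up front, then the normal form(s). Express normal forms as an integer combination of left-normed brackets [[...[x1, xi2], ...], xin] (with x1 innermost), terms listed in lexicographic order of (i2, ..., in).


not equal; first: -[[[x1, x4], x2], x3]; second: [[[x1, x4], x2], x3]

The first expression, normalized: -[[[x1, x4], x2], x3]
The second expression, normalized: [[[x1, x4], x2], x3]
Different reductions; not equal.


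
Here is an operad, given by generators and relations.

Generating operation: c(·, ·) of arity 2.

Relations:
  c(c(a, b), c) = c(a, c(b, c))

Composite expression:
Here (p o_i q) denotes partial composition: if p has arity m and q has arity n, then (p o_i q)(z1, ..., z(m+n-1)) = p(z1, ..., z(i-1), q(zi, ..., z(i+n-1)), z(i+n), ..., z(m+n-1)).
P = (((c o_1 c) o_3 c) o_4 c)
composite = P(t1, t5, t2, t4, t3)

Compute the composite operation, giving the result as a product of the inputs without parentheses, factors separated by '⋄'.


t1 ⋄ t5 ⋄ t2 ⋄ t4 ⋄ t3

Every regrouping of c is equal, so read the t-inputs in written order.
c(t1, t5) linearizes to t1 ⋄ t5
c(t4, t3) linearizes to t4 ⋄ t3
c(t2, c(t4, t3)) linearizes to t2 ⋄ t4 ⋄ t3
c(c(t1, t5), c(t2, c(t4, t3))) linearizes to t1 ⋄ t5 ⋄ t2 ⋄ t4 ⋄ t3


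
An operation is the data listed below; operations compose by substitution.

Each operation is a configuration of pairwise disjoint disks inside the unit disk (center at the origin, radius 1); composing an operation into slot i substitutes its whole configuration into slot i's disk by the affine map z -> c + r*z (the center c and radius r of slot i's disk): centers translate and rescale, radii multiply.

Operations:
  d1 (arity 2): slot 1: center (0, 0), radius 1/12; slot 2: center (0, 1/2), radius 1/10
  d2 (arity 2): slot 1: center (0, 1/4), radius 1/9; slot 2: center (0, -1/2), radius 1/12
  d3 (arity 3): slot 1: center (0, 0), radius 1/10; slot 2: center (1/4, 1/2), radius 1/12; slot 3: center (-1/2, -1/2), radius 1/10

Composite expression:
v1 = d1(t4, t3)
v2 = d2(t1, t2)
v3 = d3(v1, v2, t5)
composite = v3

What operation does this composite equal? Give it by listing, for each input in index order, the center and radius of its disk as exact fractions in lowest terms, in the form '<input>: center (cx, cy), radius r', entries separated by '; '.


t1: center (1/4, 25/48), radius 1/108; t2: center (1/4, 11/24), radius 1/144; t3: center (0, 1/20), radius 1/100; t4: center (0, 0), radius 1/120; t5: center (-1/2, -1/2), radius 1/10


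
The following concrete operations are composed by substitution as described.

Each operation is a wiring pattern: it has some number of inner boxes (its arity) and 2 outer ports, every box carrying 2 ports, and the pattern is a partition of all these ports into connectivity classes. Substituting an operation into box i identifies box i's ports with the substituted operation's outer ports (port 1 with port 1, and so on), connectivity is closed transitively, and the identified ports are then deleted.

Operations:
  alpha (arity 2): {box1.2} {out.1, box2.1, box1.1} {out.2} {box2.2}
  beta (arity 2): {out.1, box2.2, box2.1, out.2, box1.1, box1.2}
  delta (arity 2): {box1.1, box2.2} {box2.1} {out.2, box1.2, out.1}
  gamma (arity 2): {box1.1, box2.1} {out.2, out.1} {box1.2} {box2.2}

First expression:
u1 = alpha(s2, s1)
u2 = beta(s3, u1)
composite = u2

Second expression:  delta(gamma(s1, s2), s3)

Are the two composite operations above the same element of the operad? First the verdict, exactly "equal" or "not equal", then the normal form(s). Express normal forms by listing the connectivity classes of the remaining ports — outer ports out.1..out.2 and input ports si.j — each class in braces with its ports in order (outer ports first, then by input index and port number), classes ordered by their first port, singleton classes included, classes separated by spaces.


not equal: they reduce to {out.1, out.2, s1.1, s2.1, s3.1, s3.2} {s1.2} {s2.2} and {out.1, out.2, s3.2} {s1.1, s2.1} {s1.2} {s2.2} {s3.1}

The first composite normalizes to {out.1, out.2, s1.1, s2.1, s3.1, s3.2} {s1.2} {s2.2}
The second composite normalizes to {out.1, out.2, s3.2} {s1.1, s2.1} {s1.2} {s2.2} {s3.1}
Distinct normal forms: not equal.


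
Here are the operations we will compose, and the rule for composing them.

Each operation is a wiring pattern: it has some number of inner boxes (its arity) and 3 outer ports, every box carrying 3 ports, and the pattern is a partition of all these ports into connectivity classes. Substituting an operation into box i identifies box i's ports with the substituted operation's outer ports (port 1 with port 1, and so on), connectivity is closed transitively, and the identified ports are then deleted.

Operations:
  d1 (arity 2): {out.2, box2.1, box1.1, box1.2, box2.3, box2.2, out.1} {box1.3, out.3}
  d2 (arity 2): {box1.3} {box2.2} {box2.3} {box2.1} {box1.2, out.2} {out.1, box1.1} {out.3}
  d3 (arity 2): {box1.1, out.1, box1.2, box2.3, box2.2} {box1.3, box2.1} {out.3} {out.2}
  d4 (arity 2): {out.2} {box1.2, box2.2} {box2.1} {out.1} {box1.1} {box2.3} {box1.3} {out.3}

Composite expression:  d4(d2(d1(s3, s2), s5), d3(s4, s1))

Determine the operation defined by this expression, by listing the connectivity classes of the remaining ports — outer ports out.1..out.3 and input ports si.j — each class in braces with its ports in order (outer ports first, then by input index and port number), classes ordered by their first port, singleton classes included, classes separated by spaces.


{out.1} {out.2} {out.3} {s1.1, s4.3} {s1.2, s1.3, s4.1, s4.2} {s2.1, s2.2, s2.3, s3.1, s3.2} {s3.3} {s5.1} {s5.2} {s5.3}

Substituting into d4 glues patterns; closure does the rest.
the subtree at d1 composes to {out.1, out.2, s2.1, s2.2, s2.3, s3.1, s3.2} {out.3, s3.3} on (s3, s2); out.j = own outer ports
the subtree at d2 composes to {out.1, out.2, s2.1, s2.2, s2.3, s3.1, s3.2} {out.3} {s3.3} {s5.1} {s5.2} {s5.3} on (s3, s2, s5); out.j = own outer ports
the subtree at d3 composes to {out.1, s1.2, s1.3, s4.1, s4.2} {out.2} {out.3} {s1.1, s4.3} on (s4, s1); out.j = own outer ports
the subtree at d4 composes to {out.1} {out.2} {out.3} {s1.1, s4.3} {s1.2, s1.3, s4.1, s4.2} {s2.1, s2.2, s2.3, s3.1, s3.2} {s3.3} {s5.1} {s5.2} {s5.3} on (s3, s2, s5, s4, s1); out.j = own outer ports


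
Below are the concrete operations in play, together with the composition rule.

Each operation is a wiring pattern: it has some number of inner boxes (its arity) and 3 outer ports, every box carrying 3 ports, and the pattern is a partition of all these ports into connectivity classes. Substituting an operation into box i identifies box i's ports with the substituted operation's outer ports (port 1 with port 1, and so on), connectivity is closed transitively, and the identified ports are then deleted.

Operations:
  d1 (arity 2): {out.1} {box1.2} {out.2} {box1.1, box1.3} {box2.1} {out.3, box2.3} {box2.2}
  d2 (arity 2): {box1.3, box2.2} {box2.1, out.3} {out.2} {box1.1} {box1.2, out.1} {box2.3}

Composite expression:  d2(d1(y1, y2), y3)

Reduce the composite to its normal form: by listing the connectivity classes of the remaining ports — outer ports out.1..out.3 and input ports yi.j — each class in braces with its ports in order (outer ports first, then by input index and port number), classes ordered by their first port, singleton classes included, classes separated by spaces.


{out.1} {out.2} {out.3, y3.1} {y1.1, y1.3} {y1.2} {y2.1} {y2.2} {y2.3, y3.2} {y3.3}


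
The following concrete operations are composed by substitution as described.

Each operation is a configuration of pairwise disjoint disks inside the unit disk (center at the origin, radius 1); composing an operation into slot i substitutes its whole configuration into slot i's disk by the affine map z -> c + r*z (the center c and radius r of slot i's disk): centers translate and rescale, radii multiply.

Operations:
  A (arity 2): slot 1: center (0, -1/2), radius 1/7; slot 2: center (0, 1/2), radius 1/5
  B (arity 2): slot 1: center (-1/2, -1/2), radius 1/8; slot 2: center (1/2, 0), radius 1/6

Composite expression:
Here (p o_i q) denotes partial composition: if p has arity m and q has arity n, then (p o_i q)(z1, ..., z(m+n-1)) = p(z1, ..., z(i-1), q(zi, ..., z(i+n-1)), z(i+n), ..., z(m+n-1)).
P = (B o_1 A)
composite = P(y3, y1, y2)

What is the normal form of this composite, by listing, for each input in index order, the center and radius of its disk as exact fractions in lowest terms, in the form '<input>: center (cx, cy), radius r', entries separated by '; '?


y1: center (-1/2, -7/16), radius 1/40; y2: center (1/2, 0), radius 1/6; y3: center (-1/2, -9/16), radius 1/56

Nesting under B composes maps z -> c + r*z down each y-path.
input y3: applying the 2 nested substitutions gives center (-1/2, -9/16), radius 1/56
input y1: applying the 2 nested substitutions gives center (-1/2, -7/16), radius 1/40
input y2: applying the 1 nested substitution gives center (1/2, 0), radius 1/6


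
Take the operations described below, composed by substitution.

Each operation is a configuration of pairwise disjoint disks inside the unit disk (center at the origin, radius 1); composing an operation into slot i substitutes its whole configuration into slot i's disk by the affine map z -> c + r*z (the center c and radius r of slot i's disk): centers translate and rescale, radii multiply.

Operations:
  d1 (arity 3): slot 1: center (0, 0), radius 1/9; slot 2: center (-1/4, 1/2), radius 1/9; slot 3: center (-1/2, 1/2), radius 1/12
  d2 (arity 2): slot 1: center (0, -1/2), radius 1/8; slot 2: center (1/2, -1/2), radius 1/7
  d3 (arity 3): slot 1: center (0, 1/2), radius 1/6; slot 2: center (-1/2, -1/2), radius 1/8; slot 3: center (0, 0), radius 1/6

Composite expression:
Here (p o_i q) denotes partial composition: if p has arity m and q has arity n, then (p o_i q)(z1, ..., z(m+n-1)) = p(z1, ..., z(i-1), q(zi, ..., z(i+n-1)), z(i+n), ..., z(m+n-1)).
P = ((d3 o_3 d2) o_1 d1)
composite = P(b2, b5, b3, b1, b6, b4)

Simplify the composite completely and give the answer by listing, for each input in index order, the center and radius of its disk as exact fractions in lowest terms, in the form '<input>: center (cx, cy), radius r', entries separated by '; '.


b1: center (-1/2, -1/2), radius 1/8; b2: center (0, 1/2), radius 1/54; b3: center (-1/12, 7/12), radius 1/72; b4: center (1/12, -1/12), radius 1/42; b5: center (-1/24, 7/12), radius 1/54; b6: center (0, -1/12), radius 1/48

Below d3, radii multiply path by path; the b-disk centers shift.
input b2: applying the 2 nested substitutions gives center (0, 1/2), radius 1/54
input b5: applying the 2 nested substitutions gives center (-1/24, 7/12), radius 1/54
input b3: applying the 2 nested substitutions gives center (-1/12, 7/12), radius 1/72
input b1: applying the 1 nested substitution gives center (-1/2, -1/2), radius 1/8
input b6: applying the 2 nested substitutions gives center (0, -1/12), radius 1/48
input b4: applying the 2 nested substitutions gives center (1/12, -1/12), radius 1/42


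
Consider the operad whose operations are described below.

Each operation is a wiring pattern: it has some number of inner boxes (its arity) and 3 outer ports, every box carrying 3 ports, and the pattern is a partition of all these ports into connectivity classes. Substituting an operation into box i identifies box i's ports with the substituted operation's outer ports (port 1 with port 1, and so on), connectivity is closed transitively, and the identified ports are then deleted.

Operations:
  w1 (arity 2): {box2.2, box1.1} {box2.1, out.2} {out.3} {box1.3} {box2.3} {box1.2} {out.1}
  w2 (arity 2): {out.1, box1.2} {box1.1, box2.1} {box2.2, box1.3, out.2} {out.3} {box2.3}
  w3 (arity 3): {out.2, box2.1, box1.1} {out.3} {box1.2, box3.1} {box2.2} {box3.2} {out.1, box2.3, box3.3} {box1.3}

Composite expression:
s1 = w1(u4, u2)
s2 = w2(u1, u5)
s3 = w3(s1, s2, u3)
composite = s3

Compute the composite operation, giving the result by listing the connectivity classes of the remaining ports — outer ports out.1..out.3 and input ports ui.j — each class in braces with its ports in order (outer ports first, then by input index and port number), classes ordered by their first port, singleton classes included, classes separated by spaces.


{out.1, u3.3} {out.2, u1.2} {out.3} {u1.1, u5.1} {u1.3, u5.2} {u2.1, u3.1} {u2.2, u4.1} {u2.3} {u3.2} {u4.2} {u4.3} {u5.3}

Substituting into w3 glues patterns; closure does the rest.
composing w1 on (u4, u2), with out.j its own outer ports: {out.1} {out.2, u2.1} {out.3} {u2.2, u4.1} {u2.3} {u4.2} {u4.3}
composing w2 on (u1, u5), with out.j its own outer ports: {out.1, u1.2} {out.2, u1.3, u5.2} {out.3} {u1.1, u5.1} {u5.3}
composing w3 on (u4, u2, u1, u5, u3), with out.j its own outer ports: {out.1, u3.3} {out.2, u1.2} {out.3} {u1.1, u5.1} {u1.3, u5.2} {u2.1, u3.1} {u2.2, u4.1} {u2.3} {u3.2} {u4.2} {u4.3} {u5.3}


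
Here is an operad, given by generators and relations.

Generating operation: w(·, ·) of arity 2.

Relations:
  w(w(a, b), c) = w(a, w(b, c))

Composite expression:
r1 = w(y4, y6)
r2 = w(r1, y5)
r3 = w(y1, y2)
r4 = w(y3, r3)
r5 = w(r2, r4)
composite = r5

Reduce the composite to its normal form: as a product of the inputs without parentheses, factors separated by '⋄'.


y4 ⋄ y6 ⋄ y5 ⋄ y3 ⋄ y1 ⋄ y2

All parenthesizations of w agree; list the y-inputs left to right.
w(y4, y6) collapses to y4 ⋄ y6
w(w(y4, y6), y5) collapses to y4 ⋄ y6 ⋄ y5
w(y1, y2) collapses to y1 ⋄ y2
w(y3, w(y1, y2)) collapses to y3 ⋄ y1 ⋄ y2
w(w(w(y4, y6), y5), w(y3, w(y1, y2))) collapses to y4 ⋄ y6 ⋄ y5 ⋄ y3 ⋄ y1 ⋄ y2


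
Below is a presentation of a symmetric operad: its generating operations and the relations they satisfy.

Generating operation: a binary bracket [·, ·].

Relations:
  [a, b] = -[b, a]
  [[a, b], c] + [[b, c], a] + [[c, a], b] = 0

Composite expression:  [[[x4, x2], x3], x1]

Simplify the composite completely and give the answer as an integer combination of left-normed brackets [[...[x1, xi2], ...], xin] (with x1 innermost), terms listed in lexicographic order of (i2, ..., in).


[[[x1, x2], x4], x3] - [[[x1, x3], x2], x4] + [[[x1, x3], x4], x2] - [[[x1, x4], x2], x3]

A multilinear Lie element is pinned by x1-initial words (x1 innermost).
Composite bracket: [[[x4, x2], x3], x1]
Applying ab - ba throughout gives 8 signed words (2^3 = 8).
The x1-initial words carry the normal form:
  the word x1x2x4x3 carries sign +1 and contributes +[[[x1, x2], x4], x3]
  the word x1x3x2x4 carries sign -1 and contributes -[[[x1, x3], x2], x4]
  the word x1x3x4x2 carries sign +1 and contributes +[[[x1, x3], x4], x2]
  the word x1x4x2x3 carries sign -1 and contributes -[[[x1, x4], x2], x3]


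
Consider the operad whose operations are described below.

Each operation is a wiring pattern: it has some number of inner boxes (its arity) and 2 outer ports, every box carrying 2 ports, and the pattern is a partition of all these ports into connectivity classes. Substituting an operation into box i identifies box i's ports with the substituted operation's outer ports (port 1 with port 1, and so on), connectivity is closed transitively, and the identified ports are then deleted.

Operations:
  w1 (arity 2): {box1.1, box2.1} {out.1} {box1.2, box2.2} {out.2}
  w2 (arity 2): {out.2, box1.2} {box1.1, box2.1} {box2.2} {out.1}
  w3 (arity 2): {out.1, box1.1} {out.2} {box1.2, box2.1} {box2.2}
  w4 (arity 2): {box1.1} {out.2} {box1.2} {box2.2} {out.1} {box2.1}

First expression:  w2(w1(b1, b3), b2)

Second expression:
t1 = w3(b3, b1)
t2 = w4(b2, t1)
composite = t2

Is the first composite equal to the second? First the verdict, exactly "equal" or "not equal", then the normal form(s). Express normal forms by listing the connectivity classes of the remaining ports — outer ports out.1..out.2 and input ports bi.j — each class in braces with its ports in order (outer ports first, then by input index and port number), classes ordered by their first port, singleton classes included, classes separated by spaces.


The first expression reduces to {out.1} {out.2} {b1.1, b3.1} {b1.2, b3.2} {b2.1} {b2.2}
The second expression reduces to {out.1} {out.2} {b1.1, b3.2} {b1.2} {b2.1} {b2.2} {b3.1}
Distinct normal forms: not equal.

not equal: they reduce to {out.1} {out.2} {b1.1, b3.1} {b1.2, b3.2} {b2.1} {b2.2} and {out.1} {out.2} {b1.1, b3.2} {b1.2} {b2.1} {b2.2} {b3.1}


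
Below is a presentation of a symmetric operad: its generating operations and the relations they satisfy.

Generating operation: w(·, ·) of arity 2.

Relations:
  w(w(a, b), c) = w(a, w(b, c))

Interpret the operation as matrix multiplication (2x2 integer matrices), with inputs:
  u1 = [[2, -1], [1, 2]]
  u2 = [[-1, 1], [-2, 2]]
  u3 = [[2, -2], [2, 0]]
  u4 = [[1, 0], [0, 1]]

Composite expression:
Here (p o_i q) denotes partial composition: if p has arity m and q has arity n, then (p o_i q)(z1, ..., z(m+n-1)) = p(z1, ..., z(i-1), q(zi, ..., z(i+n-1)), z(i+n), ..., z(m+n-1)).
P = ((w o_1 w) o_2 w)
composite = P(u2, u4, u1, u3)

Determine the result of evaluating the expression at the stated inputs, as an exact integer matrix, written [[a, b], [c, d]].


[[4, 2], [8, 4]]

w(u4, u1) = [[2, -1], [1, 2]]
w(u2, w(u4, u1)) = [[-1, 3], [-2, 6]]
w(w(u2, w(u4, u1)), u3) = [[4, 2], [8, 4]]


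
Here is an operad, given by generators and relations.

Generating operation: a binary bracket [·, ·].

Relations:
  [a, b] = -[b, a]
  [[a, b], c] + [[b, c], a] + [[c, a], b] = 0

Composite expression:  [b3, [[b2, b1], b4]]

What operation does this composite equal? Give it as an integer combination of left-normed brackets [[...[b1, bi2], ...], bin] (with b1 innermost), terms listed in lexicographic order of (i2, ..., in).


[[[b1, b2], b4], b3]


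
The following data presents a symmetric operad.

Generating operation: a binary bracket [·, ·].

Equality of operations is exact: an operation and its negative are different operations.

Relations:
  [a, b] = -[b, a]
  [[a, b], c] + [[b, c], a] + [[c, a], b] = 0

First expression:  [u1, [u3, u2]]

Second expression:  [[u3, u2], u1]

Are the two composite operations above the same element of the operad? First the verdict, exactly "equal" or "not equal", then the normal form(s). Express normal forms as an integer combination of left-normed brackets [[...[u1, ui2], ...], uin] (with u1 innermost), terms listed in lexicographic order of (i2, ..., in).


The first expression, normalized: -[[u1, u2], u3] + [[u1, u3], u2]
The second expression, normalized: [[u1, u2], u3] - [[u1, u3], u2]
Distinct normal forms: not equal.

not equal — first -[[u1, u2], u3] + [[u1, u3], u2], second [[u1, u2], u3] - [[u1, u3], u2]


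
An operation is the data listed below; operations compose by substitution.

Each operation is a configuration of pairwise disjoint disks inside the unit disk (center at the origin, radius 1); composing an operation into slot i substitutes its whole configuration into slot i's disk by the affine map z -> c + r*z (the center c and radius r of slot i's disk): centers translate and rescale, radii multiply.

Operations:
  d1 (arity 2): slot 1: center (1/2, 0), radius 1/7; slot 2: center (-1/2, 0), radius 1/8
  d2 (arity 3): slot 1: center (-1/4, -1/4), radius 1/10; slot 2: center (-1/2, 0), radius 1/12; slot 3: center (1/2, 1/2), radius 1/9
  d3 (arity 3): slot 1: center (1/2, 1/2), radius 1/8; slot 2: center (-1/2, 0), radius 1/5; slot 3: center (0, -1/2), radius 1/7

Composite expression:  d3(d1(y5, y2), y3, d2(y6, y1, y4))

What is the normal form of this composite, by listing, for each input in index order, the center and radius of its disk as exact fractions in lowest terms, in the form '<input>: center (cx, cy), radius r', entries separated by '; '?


Below d3, radii multiply path by path; the y-disk centers shift.
tracing y5 down its 2-map path: center (9/16, 1/2), radius 1/56
tracing y2 down its 2-map path: center (7/16, 1/2), radius 1/64
tracing y3 down its 1-map path: center (-1/2, 0), radius 1/5
tracing y6 down its 2-map path: center (-1/28, -15/28), radius 1/70
tracing y1 down its 2-map path: center (-1/14, -1/2), radius 1/84
tracing y4 down its 2-map path: center (1/14, -3/7), radius 1/63

y1: center (-1/14, -1/2), radius 1/84; y2: center (7/16, 1/2), radius 1/64; y3: center (-1/2, 0), radius 1/5; y4: center (1/14, -3/7), radius 1/63; y5: center (9/16, 1/2), radius 1/56; y6: center (-1/28, -15/28), radius 1/70


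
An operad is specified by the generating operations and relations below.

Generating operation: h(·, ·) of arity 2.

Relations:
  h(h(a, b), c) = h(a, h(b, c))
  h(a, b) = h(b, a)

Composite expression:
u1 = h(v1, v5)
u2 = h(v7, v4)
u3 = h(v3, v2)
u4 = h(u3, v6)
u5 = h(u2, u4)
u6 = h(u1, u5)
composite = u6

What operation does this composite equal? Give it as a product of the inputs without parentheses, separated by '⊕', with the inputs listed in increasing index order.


v1 ⊕ v2 ⊕ v3 ⊕ v4 ⊕ v5 ⊕ v6 ⊕ v7

Key point: h commutes, so take the v-inputs in any fixed order.
h(v1, v5) flattens to v1 ⊕ v5
h(v7, v4) flattens to v7 ⊕ v4
h(v3, v2) flattens to v3 ⊕ v2
h(h(v3, v2), v6) flattens to v3 ⊕ v2 ⊕ v6
h(h(v7, v4), h(h(v3, v2), v6)) flattens to v7 ⊕ v4 ⊕ v3 ⊕ v2 ⊕ v6
h(h(v1, v5), h(h(v7, v4), h(h(v3, v2), v6))) flattens to v1 ⊕ v5 ⊕ v7 ⊕ v4 ⊕ v3 ⊕ v2 ⊕ v6
the factors in increasing index order: v1 ⊕ v2 ⊕ v3 ⊕ v4 ⊕ v5 ⊕ v6 ⊕ v7


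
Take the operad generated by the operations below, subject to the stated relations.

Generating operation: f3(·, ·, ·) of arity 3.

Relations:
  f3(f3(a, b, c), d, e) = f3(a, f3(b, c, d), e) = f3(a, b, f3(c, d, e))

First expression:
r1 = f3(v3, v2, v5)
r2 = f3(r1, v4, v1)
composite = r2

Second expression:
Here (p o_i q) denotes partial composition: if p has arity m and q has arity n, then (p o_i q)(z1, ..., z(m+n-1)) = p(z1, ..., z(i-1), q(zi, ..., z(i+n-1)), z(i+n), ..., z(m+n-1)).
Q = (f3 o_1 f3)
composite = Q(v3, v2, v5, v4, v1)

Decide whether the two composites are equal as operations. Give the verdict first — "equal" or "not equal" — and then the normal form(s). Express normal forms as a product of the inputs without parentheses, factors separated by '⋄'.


equal — both sides give v3 ⋄ v2 ⋄ v5 ⋄ v4 ⋄ v1


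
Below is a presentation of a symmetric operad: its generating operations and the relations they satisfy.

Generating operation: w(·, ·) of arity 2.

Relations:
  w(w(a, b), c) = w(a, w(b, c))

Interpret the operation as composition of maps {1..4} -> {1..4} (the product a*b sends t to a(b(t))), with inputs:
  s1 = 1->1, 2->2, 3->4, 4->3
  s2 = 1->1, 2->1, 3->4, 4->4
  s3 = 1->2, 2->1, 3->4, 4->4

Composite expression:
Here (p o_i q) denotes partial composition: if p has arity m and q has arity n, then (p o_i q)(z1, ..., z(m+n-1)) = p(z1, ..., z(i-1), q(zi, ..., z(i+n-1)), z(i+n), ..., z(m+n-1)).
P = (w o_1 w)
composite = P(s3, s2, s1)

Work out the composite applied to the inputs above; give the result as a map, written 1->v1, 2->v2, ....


w(s3, s2) = 1->2, 2->2, 3->4, 4->4
w(w(s3, s2), s1) = 1->2, 2->2, 3->4, 4->4

1->2, 2->2, 3->4, 4->4


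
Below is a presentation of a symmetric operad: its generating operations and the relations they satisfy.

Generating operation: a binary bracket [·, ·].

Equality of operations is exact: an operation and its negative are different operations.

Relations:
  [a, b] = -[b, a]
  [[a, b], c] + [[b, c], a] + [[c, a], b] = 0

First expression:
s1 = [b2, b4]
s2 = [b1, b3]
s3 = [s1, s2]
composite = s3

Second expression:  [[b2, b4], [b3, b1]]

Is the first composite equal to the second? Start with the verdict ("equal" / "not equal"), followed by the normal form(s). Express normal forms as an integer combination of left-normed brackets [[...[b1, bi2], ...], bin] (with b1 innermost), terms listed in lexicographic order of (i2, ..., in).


not equal; the first gives -[[[b1, b3], b2], b4] + [[[b1, b3], b4], b2] and the second [[[b1, b3], b2], b4] - [[[b1, b3], b4], b2]

The first composite normalizes to -[[[b1, b3], b2], b4] + [[[b1, b3], b4], b2]
The second composite normalizes to [[[b1, b3], b2], b4] - [[[b1, b3], b4], b2]
Different reductions; not equal.


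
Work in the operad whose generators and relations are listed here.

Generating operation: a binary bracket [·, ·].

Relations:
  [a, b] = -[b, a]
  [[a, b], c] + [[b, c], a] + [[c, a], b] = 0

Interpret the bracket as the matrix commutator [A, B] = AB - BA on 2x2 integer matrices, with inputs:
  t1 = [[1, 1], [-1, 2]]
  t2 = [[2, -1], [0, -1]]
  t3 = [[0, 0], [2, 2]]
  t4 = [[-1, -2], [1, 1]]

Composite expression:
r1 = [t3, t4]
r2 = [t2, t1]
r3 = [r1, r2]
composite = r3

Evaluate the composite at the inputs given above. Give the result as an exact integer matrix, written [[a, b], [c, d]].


[[16, 8], [-28, -16]]


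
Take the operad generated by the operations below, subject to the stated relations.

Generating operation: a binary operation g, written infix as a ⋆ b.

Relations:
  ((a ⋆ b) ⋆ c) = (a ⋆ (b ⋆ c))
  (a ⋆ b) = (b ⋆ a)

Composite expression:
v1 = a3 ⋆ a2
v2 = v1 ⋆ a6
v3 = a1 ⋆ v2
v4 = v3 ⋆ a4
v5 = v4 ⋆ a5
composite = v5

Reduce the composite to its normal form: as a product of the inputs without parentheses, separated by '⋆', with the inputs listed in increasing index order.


a1 ⋆ a2 ⋆ a3 ⋆ a4 ⋆ a5 ⋆ a6

Reordering under g is free, so list the a-inputs canonically.
(a3 ⋆ a2) linearizes to a3 ⋆ a2
((a3 ⋆ a2) ⋆ a6) linearizes to a3 ⋆ a2 ⋆ a6
(a1 ⋆ ((a3 ⋆ a2) ⋆ a6)) linearizes to a1 ⋆ a3 ⋆ a2 ⋆ a6
((a1 ⋆ ((a3 ⋆ a2) ⋆ a6)) ⋆ a4) linearizes to a1 ⋆ a3 ⋆ a2 ⋆ a6 ⋆ a4
(((a1 ⋆ ((a3 ⋆ a2) ⋆ a6)) ⋆ a4) ⋆ a5) linearizes to a1 ⋆ a3 ⋆ a2 ⋆ a6 ⋆ a4 ⋆ a5
commutativity sorts the factors: a1 ⋆ a2 ⋆ a3 ⋆ a4 ⋆ a5 ⋆ a6


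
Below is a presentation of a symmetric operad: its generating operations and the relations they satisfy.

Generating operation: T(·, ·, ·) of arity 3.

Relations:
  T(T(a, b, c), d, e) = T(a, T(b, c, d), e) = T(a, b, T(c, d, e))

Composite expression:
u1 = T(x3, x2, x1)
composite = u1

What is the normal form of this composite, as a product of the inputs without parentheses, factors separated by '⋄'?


x3 ⋄ x2 ⋄ x1

Every regrouping of T is equal, so read the x-inputs in written order.
T(x3, x2, x1) linearizes to x3 ⋄ x2 ⋄ x1


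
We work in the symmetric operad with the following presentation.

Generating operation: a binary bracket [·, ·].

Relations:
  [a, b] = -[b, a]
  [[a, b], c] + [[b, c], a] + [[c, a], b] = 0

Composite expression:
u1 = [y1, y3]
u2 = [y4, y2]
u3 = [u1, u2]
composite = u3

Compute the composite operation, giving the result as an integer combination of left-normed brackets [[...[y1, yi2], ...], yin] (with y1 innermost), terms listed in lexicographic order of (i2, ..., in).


-[[[y1, y3], y2], y4] + [[[y1, y3], y4], y2]

Left-normed coefficients sit on the y1-initial expansion words.
Composite bracket: [[y1, y3], [y4, y2]]
Expanding via [a, b] = ab - ba: 8 signed words (2^3 = 8).
The y1-initial words carry the normal form:
  y1y3y2y4 appears with sign -1, giving the term -[[[y1, y3], y2], y4]
  y1y3y4y2 appears with sign +1, giving the term +[[[y1, y3], y4], y2]


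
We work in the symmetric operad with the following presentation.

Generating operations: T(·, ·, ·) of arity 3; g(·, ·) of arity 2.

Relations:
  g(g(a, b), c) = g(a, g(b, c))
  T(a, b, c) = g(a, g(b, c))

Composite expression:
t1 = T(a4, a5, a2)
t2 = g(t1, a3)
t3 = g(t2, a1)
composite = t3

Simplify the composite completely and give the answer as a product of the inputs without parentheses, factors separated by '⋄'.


a4 ⋄ a5 ⋄ a2 ⋄ a3 ⋄ a1

Under associativity of g, the answer is the a's in reading order.
T(a4, a5, a2) unparenthesizes to a4 ⋄ a5 ⋄ a2
g(T(a4, a5, a2), a3) unparenthesizes to a4 ⋄ a5 ⋄ a2 ⋄ a3
g(g(T(a4, a5, a2), a3), a1) unparenthesizes to a4 ⋄ a5 ⋄ a2 ⋄ a3 ⋄ a1


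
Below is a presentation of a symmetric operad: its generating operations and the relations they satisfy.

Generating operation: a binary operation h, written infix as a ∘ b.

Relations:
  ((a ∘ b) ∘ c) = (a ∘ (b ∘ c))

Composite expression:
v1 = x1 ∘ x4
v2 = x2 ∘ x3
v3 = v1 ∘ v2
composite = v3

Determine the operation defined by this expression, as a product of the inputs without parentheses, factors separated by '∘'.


x1 ∘ x4 ∘ x2 ∘ x3

All parenthesizations of h agree; list the x-inputs left to right.
(x1 ∘ x4) collapses to x1 ∘ x4
(x2 ∘ x3) collapses to x2 ∘ x3
((x1 ∘ x4) ∘ (x2 ∘ x3)) collapses to x1 ∘ x4 ∘ x2 ∘ x3


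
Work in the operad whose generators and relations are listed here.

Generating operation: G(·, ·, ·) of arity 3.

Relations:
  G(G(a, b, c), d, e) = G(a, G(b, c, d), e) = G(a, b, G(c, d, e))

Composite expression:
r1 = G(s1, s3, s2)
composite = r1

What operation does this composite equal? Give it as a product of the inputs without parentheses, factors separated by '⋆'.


The G-tree's shape is irrelevant; the s-reading-order decides.
G(s1, s3, s2) unparenthesizes to s1 ⋆ s3 ⋆ s2

s1 ⋆ s3 ⋆ s2


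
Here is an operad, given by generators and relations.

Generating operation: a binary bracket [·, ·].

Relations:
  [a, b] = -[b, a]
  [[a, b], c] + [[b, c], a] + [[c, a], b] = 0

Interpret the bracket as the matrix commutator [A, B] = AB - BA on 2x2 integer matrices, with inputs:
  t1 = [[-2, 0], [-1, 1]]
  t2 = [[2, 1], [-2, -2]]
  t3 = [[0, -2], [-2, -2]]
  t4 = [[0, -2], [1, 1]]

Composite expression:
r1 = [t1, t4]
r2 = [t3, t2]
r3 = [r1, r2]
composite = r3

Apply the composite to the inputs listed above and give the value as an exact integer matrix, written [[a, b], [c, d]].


[[-64, -112], [32, 64]]

[t1, t4] = [[-2, 6], [4, 2]]
[t3, t2] = [[6, 10], [-4, -6]]
[[t1, t4], [t3, t2]] = [[-64, -112], [32, 64]]
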